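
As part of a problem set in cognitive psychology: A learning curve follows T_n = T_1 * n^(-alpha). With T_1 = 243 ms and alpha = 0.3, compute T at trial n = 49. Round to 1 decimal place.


T_n = 243 * 49^(-0.3)
49^(-0.3) = 0.311129
T_n = 243 * 0.311129
= 75.6 ms


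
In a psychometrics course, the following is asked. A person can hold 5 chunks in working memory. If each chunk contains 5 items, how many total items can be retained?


Total items = chunks * items_per_chunk
= 5 * 5
= 25


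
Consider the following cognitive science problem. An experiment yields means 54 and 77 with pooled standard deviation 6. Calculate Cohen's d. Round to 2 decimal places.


Cohen's d = (M1 - M2) / S_pooled
= (54 - 77) / 6
= -23 / 6
= -3.83


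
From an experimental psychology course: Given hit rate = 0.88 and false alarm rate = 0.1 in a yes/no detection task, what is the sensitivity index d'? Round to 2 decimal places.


d' = z(HR) - z(FAR)
z(0.88) = 1.175
z(0.1) = -1.2816
d' = 1.175 - -1.2816
= 2.46


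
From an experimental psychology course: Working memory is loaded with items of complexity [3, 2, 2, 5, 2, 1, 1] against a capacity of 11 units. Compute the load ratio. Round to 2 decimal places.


Total complexity = 3 + 2 + 2 + 5 + 2 + 1 + 1 = 16
Load = total / capacity = 16 / 11
= 1.45


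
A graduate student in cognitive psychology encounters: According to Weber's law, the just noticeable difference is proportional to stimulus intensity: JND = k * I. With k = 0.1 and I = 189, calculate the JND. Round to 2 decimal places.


JND = k * I
JND = 0.1 * 189
= 18.90


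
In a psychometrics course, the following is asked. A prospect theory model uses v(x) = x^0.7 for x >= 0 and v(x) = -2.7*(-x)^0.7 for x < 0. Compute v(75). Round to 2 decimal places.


Since x = 75 >= 0, use v(x) = x^0.7
75^0.7 = 20.5373
v(75) = 20.54


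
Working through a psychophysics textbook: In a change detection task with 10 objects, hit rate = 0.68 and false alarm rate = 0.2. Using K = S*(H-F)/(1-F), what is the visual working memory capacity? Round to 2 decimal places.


K = S * (H - F) / (1 - F)
H - F = 0.48
1 - F = 0.8
K = 10 * 0.48 / 0.8
= 6.00


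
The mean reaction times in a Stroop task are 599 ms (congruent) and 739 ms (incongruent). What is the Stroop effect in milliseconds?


Stroop effect = RT(incongruent) - RT(congruent)
= 739 - 599
= 140 ms


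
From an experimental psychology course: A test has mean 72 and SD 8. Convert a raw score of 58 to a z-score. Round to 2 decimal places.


z = (X - mu) / sigma
= (58 - 72) / 8
= -14 / 8
= -1.75


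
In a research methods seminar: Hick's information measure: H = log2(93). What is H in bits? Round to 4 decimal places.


H = log2(n)
H = log2(93)
= 6.5392


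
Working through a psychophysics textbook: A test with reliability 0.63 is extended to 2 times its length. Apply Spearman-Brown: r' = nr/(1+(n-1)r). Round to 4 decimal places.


r_new = n*r / (1 + (n-1)*r)
Numerator = 2 * 0.63 = 1.26
Denominator = 1 + 1 * 0.63 = 1.63
r_new = 1.26 / 1.63
= 0.7730


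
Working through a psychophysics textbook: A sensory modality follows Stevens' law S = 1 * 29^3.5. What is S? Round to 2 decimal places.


S = 1 * 29^3.5
29^3.5 = 131338.7845
S = 1 * 131338.7845
= 131338.78


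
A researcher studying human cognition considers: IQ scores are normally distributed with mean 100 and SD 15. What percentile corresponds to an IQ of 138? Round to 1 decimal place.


z = (IQ - mean) / SD
z = (138 - 100) / 15 = 2.5333
Percentile = Phi(2.5333) * 100
Phi(2.5333) = 0.99435
= 99.4


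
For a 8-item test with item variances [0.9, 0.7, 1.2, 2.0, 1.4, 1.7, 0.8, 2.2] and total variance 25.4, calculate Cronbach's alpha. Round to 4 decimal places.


alpha = (k/(k-1)) * (1 - sum(s_i^2)/s_total^2)
sum(item variances) = 10.9
k/(k-1) = 8/7 = 1.142857
1 - 10.9/25.4 = 1 - 0.429134 = 0.570866
alpha = 1.142857 * 0.570866
= 0.6524


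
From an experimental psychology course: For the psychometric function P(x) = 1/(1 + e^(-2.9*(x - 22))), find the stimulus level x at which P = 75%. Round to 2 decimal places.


At P = 0.75: 0.75 = 1/(1 + e^(-k*(x-x0)))
Solving: e^(-k*(x-x0)) = 1/3
x = x0 + ln(3)/k
ln(3) = 1.0986
x = 22 + 1.0986/2.9
= 22 + 0.3788
= 22.38


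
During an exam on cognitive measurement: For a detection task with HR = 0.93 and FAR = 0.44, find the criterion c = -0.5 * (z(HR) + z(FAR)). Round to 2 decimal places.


c = -0.5 * (z(HR) + z(FAR))
z(0.93) = 1.4758
z(0.44) = -0.151
c = -0.5 * (1.4758 + -0.151)
= -0.5 * 1.3248
= -0.66


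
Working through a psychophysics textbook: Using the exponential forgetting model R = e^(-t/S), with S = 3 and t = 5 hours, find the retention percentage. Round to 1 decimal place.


R = e^(-t/S)
-t/S = -5/3 = -1.666667
R = e^(-1.666667) = 0.188876
Percentage = 0.188876 * 100
= 18.9


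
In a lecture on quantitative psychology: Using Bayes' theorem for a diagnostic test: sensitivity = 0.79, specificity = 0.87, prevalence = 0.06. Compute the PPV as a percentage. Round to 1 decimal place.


PPV = (sens * prev) / (sens * prev + (1-spec) * (1-prev))
Numerator = 0.79 * 0.06 = 0.0474
P(positive and no disease) = (1 - spec) * (1 - prev) = (1 - 0.87) * (1 - 0.06) = 0.1222
Denominator = 0.0474 + 0.1222 = 0.1696
PPV = 0.0474 / 0.1696 = 0.279481
As percentage = 27.9


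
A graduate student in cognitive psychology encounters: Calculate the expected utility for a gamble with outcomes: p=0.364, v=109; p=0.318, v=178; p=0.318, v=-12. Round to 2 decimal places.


EU = sum(p_i * v_i)
0.364 * 109 = 39.676
0.318 * 178 = 56.604
0.318 * -12 = -3.816
EU = 39.676 + 56.604 + -3.816
= 92.46


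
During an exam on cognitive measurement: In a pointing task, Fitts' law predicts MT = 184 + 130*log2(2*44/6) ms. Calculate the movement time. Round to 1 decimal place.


MT = 184 + 130 * log2(2*44/6)
2D/W = 14.666667
log2(14.666667) = 3.8745
MT = 184 + 130 * 3.8745
= 687.7 ms


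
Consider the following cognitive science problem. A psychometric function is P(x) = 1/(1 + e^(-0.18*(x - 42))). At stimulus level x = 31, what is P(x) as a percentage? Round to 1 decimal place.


P(x) = 1/(1 + e^(-0.18*(31 - 42)))
Exponent = -0.18 * -11 = 1.98
e^(1.98) = 7.242743
P = 1/(1 + 7.242743) = 0.121319
Percentage = 12.1


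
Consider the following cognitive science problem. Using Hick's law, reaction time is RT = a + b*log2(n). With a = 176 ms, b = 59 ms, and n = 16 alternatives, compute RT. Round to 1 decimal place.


RT = 176 + 59 * log2(16)
log2(16) = 4.0
RT = 176 + 59 * 4.0
= 176 + 236.0
= 412.0 ms


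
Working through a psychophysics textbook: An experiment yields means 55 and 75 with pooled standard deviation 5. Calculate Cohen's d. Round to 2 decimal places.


Cohen's d = (M1 - M2) / S_pooled
= (55 - 75) / 5
= -20 / 5
= -4.00


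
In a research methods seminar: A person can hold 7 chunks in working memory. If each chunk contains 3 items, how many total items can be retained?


Total items = chunks * items_per_chunk
= 7 * 3
= 21


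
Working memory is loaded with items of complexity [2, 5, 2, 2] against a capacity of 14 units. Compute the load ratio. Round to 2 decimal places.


Total complexity = 2 + 5 + 2 + 2 = 11
Load = total / capacity = 11 / 14
= 0.79


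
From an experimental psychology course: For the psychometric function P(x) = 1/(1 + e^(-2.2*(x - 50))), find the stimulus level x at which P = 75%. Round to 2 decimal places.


At P = 0.75: 0.75 = 1/(1 + e^(-k*(x-x0)))
Solving: e^(-k*(x-x0)) = 1/3
x = x0 + ln(3)/k
ln(3) = 1.0986
x = 50 + 1.0986/2.2
= 50 + 0.4994
= 50.50


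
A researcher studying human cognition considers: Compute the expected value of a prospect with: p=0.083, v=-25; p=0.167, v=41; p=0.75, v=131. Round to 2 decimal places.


EU = sum(p_i * v_i)
0.083 * -25 = -2.075
0.167 * 41 = 6.847
0.75 * 131 = 98.25
EU = -2.075 + 6.847 + 98.25
= 103.02


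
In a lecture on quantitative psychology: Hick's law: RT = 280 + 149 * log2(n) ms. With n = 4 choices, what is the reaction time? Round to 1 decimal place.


RT = 280 + 149 * log2(4)
log2(4) = 2.0
RT = 280 + 149 * 2.0
= 280 + 298.0
= 578.0 ms


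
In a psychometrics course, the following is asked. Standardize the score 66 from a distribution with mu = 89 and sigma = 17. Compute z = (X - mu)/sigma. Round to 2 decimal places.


z = (X - mu) / sigma
= (66 - 89) / 17
= -23 / 17
= -1.35


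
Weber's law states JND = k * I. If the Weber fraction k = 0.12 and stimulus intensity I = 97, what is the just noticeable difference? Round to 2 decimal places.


JND = k * I
JND = 0.12 * 97
= 11.64


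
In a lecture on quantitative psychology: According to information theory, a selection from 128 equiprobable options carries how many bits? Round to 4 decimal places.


H = log2(n)
H = log2(128)
= 7.0000


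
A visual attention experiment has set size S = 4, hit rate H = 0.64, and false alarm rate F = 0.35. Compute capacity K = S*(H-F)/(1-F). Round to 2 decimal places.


K = S * (H - F) / (1 - F)
H - F = 0.29
1 - F = 0.65
K = 4 * 0.29 / 0.65
= 1.78


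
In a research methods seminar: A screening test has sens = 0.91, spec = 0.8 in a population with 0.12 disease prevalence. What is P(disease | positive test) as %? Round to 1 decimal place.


PPV = (sens * prev) / (sens * prev + (1-spec) * (1-prev))
Numerator = 0.91 * 0.12 = 0.1092
P(positive and no disease) = (1 - spec) * (1 - prev) = (1 - 0.8) * (1 - 0.12) = 0.176
Denominator = 0.1092 + 0.176 = 0.2852
PPV = 0.1092 / 0.2852 = 0.382889
As percentage = 38.3


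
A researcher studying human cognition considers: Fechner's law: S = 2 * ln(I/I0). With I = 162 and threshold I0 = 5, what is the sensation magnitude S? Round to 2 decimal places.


S = 2 * ln(162/5)
I/I0 = 32.4
ln(32.4) = 3.4782
S = 2 * 3.4782
= 6.96


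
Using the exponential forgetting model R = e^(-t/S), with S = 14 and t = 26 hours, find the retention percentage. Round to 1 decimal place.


R = e^(-t/S)
-t/S = -26/14 = -1.857143
R = e^(-1.857143) = 0.156118
Percentage = 0.156118 * 100
= 15.6


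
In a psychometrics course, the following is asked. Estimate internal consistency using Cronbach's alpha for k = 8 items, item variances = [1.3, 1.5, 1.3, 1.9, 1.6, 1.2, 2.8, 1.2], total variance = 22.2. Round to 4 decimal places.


alpha = (k/(k-1)) * (1 - sum(s_i^2)/s_total^2)
sum(item variances) = 12.8
k/(k-1) = 8/7 = 1.142857
1 - 12.8/22.2 = 1 - 0.576577 = 0.423423
alpha = 1.142857 * 0.423423
= 0.4839


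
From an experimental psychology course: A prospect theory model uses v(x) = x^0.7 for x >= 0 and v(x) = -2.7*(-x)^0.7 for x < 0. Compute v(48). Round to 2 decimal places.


Since x = 48 >= 0, use v(x) = x^0.7
48^0.7 = 15.0269
v(48) = 15.03


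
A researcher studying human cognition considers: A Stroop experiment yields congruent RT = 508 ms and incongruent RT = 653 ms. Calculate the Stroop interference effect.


Stroop effect = RT(incongruent) - RT(congruent)
= 653 - 508
= 145 ms


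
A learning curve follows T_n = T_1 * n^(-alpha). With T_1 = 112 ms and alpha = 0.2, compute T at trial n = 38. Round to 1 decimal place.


T_n = 112 * 38^(-0.2)
38^(-0.2) = 0.483107
T_n = 112 * 0.483107
= 54.1 ms


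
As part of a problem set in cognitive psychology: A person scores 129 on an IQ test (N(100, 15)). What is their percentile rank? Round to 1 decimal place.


z = (IQ - mean) / SD
z = (129 - 100) / 15 = 1.9333
Percentile = Phi(1.9333) * 100
Phi(1.9333) = 0.9734
= 97.3


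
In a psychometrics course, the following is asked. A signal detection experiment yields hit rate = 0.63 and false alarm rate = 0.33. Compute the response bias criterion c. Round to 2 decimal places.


c = -0.5 * (z(HR) + z(FAR))
z(0.63) = 0.3319
z(0.33) = -0.4399
c = -0.5 * (0.3319 + -0.4399)
= -0.5 * -0.108
= 0.05


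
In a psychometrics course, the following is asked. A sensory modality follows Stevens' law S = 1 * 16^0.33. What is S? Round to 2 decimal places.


S = 1 * 16^0.33
16^0.33 = 2.4967
S = 1 * 2.4967
= 2.50


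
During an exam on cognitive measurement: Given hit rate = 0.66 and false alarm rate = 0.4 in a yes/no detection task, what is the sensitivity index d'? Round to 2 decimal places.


d' = z(HR) - z(FAR)
z(0.66) = 0.4125
z(0.4) = -0.2533
d' = 0.4125 - -0.2533
= 0.67


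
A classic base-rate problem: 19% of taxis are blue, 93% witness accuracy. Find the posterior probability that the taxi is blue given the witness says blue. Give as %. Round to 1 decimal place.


P(blue | says blue) = P(says blue | blue)*P(blue) / [P(says blue | blue)*P(blue) + P(says blue | not blue)*P(not blue)]
Numerator = 0.93 * 0.19 = 0.1767
False identification = 0.07 * 0.81 = 0.0567
P = 0.1767 / (0.1767 + 0.0567)
= 0.1767 / 0.2334
As percentage = 75.7


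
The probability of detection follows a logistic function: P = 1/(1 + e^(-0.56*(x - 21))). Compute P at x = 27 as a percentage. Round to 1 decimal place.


P(x) = 1/(1 + e^(-0.56*(27 - 21)))
Exponent = -0.56 * 6 = -3.36
e^(-3.36) = 0.034735
P = 1/(1 + 0.034735) = 0.966431
Percentage = 96.6


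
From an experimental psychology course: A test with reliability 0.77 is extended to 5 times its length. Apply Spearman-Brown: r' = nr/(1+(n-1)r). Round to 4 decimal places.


r_new = n*r / (1 + (n-1)*r)
Numerator = 5 * 0.77 = 3.85
Denominator = 1 + 4 * 0.77 = 4.08
r_new = 3.85 / 4.08
= 0.9436


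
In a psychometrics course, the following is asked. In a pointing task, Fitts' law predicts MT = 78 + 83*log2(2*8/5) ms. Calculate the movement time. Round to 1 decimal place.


MT = 78 + 83 * log2(2*8/5)
2D/W = 3.2
log2(3.2) = 1.6781
MT = 78 + 83 * 1.6781
= 217.3 ms


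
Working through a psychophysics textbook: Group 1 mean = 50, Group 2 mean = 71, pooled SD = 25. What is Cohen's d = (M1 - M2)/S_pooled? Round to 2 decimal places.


Cohen's d = (M1 - M2) / S_pooled
= (50 - 71) / 25
= -21 / 25
= -0.84


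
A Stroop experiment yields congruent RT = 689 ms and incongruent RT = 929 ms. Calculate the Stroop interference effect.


Stroop effect = RT(incongruent) - RT(congruent)
= 929 - 689
= 240 ms


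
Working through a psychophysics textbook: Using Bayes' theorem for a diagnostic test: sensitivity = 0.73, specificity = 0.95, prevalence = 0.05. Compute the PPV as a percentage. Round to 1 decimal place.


PPV = (sens * prev) / (sens * prev + (1-spec) * (1-prev))
Numerator = 0.73 * 0.05 = 0.0365
P(positive and no disease) = (1 - spec) * (1 - prev) = (1 - 0.95) * (1 - 0.05) = 0.0475
Denominator = 0.0365 + 0.0475 = 0.084
PPV = 0.0365 / 0.084 = 0.434524
As percentage = 43.5


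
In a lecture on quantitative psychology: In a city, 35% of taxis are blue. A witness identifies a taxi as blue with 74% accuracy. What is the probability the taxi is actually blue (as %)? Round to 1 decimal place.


P(blue | says blue) = P(says blue | blue)*P(blue) / [P(says blue | blue)*P(blue) + P(says blue | not blue)*P(not blue)]
Numerator = 0.74 * 0.35 = 0.259
False identification = 0.26 * 0.65 = 0.169
P = 0.259 / (0.259 + 0.169)
= 0.259 / 0.428
As percentage = 60.5


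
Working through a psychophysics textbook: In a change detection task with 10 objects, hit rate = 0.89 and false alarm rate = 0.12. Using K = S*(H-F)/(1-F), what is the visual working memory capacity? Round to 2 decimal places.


K = S * (H - F) / (1 - F)
H - F = 0.77
1 - F = 0.88
K = 10 * 0.77 / 0.88
= 8.75


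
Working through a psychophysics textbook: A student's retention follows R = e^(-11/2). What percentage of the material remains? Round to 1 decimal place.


R = e^(-t/S)
-t/S = -11/2 = -5.5
R = e^(-5.5) = 0.004087
Percentage = 0.004087 * 100
= 0.4


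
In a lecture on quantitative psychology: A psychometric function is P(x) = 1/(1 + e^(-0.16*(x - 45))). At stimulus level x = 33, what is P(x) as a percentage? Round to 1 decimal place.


P(x) = 1/(1 + e^(-0.16*(33 - 45)))
Exponent = -0.16 * -12 = 1.92
e^(1.92) = 6.820958
P = 1/(1 + 6.820958) = 0.127862
Percentage = 12.8


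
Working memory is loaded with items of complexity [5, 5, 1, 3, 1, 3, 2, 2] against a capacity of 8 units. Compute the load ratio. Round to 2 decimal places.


Total complexity = 5 + 5 + 1 + 3 + 1 + 3 + 2 + 2 = 22
Load = total / capacity = 22 / 8
= 2.75


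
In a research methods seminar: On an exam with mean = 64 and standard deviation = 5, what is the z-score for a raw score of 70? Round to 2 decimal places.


z = (X - mu) / sigma
= (70 - 64) / 5
= 6 / 5
= 1.20


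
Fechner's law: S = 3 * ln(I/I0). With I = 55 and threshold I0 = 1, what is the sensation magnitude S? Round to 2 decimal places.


S = 3 * ln(55/1)
I/I0 = 55.0
ln(55.0) = 4.0073
S = 3 * 4.0073
= 12.02


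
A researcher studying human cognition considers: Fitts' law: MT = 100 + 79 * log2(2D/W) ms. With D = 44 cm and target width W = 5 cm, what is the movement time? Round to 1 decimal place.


MT = 100 + 79 * log2(2*44/5)
2D/W = 17.6
log2(17.6) = 4.1375
MT = 100 + 79 * 4.1375
= 426.9 ms


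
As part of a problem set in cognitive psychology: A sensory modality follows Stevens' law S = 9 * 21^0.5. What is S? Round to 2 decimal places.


S = 9 * 21^0.5
21^0.5 = 4.5826
S = 9 * 4.5826
= 41.24


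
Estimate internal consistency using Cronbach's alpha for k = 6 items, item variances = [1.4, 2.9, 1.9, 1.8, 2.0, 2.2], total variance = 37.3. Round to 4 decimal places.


alpha = (k/(k-1)) * (1 - sum(s_i^2)/s_total^2)
sum(item variances) = 12.2
k/(k-1) = 6/5 = 1.2
1 - 12.2/37.3 = 1 - 0.327078 = 0.672922
alpha = 1.2 * 0.672922
= 0.8075


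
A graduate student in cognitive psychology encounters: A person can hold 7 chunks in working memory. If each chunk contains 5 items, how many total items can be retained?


Total items = chunks * items_per_chunk
= 7 * 5
= 35


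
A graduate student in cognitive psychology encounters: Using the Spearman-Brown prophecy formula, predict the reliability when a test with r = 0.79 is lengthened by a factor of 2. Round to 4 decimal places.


r_new = n*r / (1 + (n-1)*r)
Numerator = 2 * 0.79 = 1.58
Denominator = 1 + 1 * 0.79 = 1.79
r_new = 1.58 / 1.79
= 0.8827


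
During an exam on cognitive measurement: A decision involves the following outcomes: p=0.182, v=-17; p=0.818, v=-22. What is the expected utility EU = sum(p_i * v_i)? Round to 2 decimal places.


EU = sum(p_i * v_i)
0.182 * -17 = -3.094
0.818 * -22 = -17.996
EU = -3.094 + -17.996
= -21.09


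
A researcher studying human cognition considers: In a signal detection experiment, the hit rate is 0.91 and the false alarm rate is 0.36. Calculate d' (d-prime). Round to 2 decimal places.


d' = z(HR) - z(FAR)
z(0.91) = 1.3408
z(0.36) = -0.3585
d' = 1.3408 - -0.3585
= 1.70


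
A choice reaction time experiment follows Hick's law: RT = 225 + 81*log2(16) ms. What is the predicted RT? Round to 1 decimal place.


RT = 225 + 81 * log2(16)
log2(16) = 4.0
RT = 225 + 81 * 4.0
= 225 + 324.0
= 549.0 ms


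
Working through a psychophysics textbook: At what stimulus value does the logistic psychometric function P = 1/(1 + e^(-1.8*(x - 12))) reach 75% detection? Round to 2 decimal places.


At P = 0.75: 0.75 = 1/(1 + e^(-k*(x-x0)))
Solving: e^(-k*(x-x0)) = 1/3
x = x0 + ln(3)/k
ln(3) = 1.0986
x = 12 + 1.0986/1.8
= 12 + 0.6103
= 12.61


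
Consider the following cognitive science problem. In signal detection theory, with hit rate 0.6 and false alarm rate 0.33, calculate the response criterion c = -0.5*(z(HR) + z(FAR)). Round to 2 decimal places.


c = -0.5 * (z(HR) + z(FAR))
z(0.6) = 0.2533
z(0.33) = -0.4399
c = -0.5 * (0.2533 + -0.4399)
= -0.5 * -0.1866
= 0.09


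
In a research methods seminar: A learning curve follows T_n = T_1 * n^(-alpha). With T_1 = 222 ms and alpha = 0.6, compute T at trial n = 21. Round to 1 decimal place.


T_n = 222 * 21^(-0.6)
21^(-0.6) = 0.160942
T_n = 222 * 0.160942
= 35.7 ms


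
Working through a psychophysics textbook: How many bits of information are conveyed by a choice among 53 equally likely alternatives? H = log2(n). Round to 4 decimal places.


H = log2(n)
H = log2(53)
= 5.7279


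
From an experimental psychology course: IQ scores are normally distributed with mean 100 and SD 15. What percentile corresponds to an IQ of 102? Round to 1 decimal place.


z = (IQ - mean) / SD
z = (102 - 100) / 15 = 0.1333
Percentile = Phi(0.1333) * 100
Phi(0.1333) = 0.553022
= 55.3


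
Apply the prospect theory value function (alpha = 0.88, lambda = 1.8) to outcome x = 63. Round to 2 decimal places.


Since x = 63 >= 0, use v(x) = x^0.88
63^0.88 = 38.3195
v(63) = 38.32


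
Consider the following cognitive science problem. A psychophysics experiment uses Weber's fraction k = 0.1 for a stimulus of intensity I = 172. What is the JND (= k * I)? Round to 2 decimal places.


JND = k * I
JND = 0.1 * 172
= 17.20


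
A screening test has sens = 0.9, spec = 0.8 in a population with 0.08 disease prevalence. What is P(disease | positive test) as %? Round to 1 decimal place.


PPV = (sens * prev) / (sens * prev + (1-spec) * (1-prev))
Numerator = 0.9 * 0.08 = 0.072
P(positive and no disease) = (1 - spec) * (1 - prev) = (1 - 0.8) * (1 - 0.08) = 0.184
Denominator = 0.072 + 0.184 = 0.256
PPV = 0.072 / 0.256 = 0.28125
As percentage = 28.1


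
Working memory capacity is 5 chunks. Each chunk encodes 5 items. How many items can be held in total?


Total items = chunks * items_per_chunk
= 5 * 5
= 25


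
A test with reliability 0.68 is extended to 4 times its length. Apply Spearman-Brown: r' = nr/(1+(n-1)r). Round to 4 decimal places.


r_new = n*r / (1 + (n-1)*r)
Numerator = 4 * 0.68 = 2.72
Denominator = 1 + 3 * 0.68 = 3.04
r_new = 2.72 / 3.04
= 0.8947


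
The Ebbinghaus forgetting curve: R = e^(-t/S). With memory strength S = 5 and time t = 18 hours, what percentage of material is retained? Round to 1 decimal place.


R = e^(-t/S)
-t/S = -18/5 = -3.6
R = e^(-3.6) = 0.027324
Percentage = 0.027324 * 100
= 2.7


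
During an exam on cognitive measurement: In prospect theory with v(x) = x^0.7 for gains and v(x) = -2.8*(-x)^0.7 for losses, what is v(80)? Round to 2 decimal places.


Since x = 80 >= 0, use v(x) = x^0.7
80^0.7 = 21.4864
v(80) = 21.49


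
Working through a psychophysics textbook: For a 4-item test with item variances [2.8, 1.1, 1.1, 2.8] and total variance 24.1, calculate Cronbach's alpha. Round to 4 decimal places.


alpha = (k/(k-1)) * (1 - sum(s_i^2)/s_total^2)
sum(item variances) = 7.8
k/(k-1) = 4/3 = 1.333333
1 - 7.8/24.1 = 1 - 0.323651 = 0.676349
alpha = 1.333333 * 0.676349
= 0.9018


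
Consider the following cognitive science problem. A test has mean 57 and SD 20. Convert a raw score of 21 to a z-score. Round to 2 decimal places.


z = (X - mu) / sigma
= (21 - 57) / 20
= -36 / 20
= -1.80


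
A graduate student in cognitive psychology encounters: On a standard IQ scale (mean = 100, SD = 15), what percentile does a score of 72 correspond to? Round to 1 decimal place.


z = (IQ - mean) / SD
z = (72 - 100) / 15 = -1.8667
Percentile = Phi(-1.8667) * 100
Phi(-1.8667) = 0.030972
= 3.1


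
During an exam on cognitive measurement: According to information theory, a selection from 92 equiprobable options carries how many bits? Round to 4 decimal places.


H = log2(n)
H = log2(92)
= 6.5236


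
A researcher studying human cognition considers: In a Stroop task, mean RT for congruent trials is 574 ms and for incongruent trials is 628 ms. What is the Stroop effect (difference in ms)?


Stroop effect = RT(incongruent) - RT(congruent)
= 628 - 574
= 54 ms


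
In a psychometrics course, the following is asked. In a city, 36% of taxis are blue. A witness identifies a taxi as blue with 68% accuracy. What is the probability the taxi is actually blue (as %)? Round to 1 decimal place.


P(blue | says blue) = P(says blue | blue)*P(blue) / [P(says blue | blue)*P(blue) + P(says blue | not blue)*P(not blue)]
Numerator = 0.68 * 0.36 = 0.2448
False identification = 0.32 * 0.64 = 0.2048
P = 0.2448 / (0.2448 + 0.2048)
= 0.2448 / 0.4496
As percentage = 54.4


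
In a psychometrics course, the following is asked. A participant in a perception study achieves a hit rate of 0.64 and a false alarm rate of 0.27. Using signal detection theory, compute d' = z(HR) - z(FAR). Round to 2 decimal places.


d' = z(HR) - z(FAR)
z(0.64) = 0.3585
z(0.27) = -0.6128
d' = 0.3585 - -0.6128
= 0.97


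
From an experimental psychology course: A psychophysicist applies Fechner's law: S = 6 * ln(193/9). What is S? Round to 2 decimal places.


S = 6 * ln(193/9)
I/I0 = 21.444444
ln(21.444444) = 3.0655
S = 6 * 3.0655
= 18.39


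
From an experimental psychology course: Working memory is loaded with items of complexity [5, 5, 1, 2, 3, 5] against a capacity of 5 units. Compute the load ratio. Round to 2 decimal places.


Total complexity = 5 + 5 + 1 + 2 + 3 + 5 = 21
Load = total / capacity = 21 / 5
= 4.20


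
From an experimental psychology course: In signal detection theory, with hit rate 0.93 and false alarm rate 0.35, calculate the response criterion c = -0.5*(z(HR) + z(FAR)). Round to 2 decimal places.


c = -0.5 * (z(HR) + z(FAR))
z(0.93) = 1.4758
z(0.35) = -0.3853
c = -0.5 * (1.4758 + -0.3853)
= -0.5 * 1.0905
= -0.55


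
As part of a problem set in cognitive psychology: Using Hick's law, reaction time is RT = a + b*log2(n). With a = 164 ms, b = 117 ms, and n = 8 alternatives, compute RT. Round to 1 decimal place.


RT = 164 + 117 * log2(8)
log2(8) = 3.0
RT = 164 + 117 * 3.0
= 164 + 351.0
= 515.0 ms


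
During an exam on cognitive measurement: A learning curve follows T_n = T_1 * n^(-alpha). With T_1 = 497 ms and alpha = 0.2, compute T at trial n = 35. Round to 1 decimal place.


T_n = 497 * 35^(-0.2)
35^(-0.2) = 0.491119
T_n = 497 * 0.491119
= 244.1 ms


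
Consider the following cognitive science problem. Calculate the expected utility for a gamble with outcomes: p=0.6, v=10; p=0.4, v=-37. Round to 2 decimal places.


EU = sum(p_i * v_i)
0.6 * 10 = 6.0
0.4 * -37 = -14.8
EU = 6.0 + -14.8
= -8.80


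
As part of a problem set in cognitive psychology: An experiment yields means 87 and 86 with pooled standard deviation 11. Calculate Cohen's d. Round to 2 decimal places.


Cohen's d = (M1 - M2) / S_pooled
= (87 - 86) / 11
= 1 / 11
= 0.09


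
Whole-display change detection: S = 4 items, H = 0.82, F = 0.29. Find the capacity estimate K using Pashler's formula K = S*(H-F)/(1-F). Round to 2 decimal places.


K = S * (H - F) / (1 - F)
H - F = 0.53
1 - F = 0.71
K = 4 * 0.53 / 0.71
= 2.99


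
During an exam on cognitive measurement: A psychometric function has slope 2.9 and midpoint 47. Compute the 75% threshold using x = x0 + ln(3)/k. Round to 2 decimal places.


At P = 0.75: 0.75 = 1/(1 + e^(-k*(x-x0)))
Solving: e^(-k*(x-x0)) = 1/3
x = x0 + ln(3)/k
ln(3) = 1.0986
x = 47 + 1.0986/2.9
= 47 + 0.3788
= 47.38


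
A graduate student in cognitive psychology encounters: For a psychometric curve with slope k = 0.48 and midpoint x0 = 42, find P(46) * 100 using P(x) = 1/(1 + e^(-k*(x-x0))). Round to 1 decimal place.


P(x) = 1/(1 + e^(-0.48*(46 - 42)))
Exponent = -0.48 * 4 = -1.92
e^(-1.92) = 0.146607
P = 1/(1 + 0.146607) = 0.872138
Percentage = 87.2


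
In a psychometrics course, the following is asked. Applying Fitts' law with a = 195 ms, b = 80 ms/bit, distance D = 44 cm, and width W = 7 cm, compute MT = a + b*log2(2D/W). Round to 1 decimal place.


MT = 195 + 80 * log2(2*44/7)
2D/W = 12.571429
log2(12.571429) = 3.6521
MT = 195 + 80 * 3.6521
= 487.2 ms


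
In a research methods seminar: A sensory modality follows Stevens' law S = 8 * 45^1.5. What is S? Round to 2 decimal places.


S = 8 * 45^1.5
45^1.5 = 301.8692
S = 8 * 301.8692
= 2414.95


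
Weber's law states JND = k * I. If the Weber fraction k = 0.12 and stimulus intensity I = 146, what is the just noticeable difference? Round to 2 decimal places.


JND = k * I
JND = 0.12 * 146
= 17.52


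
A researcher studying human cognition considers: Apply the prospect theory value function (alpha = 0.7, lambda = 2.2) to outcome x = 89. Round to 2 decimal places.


Since x = 89 >= 0, use v(x) = x^0.7
89^0.7 = 23.1512
v(89) = 23.15


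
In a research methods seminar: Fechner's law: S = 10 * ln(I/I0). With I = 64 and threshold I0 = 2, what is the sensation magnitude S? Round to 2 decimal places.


S = 10 * ln(64/2)
I/I0 = 32.0
ln(32.0) = 3.4657
S = 10 * 3.4657
= 34.66


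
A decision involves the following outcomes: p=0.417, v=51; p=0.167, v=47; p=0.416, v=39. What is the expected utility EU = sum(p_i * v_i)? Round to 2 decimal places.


EU = sum(p_i * v_i)
0.417 * 51 = 21.267
0.167 * 47 = 7.849
0.416 * 39 = 16.224
EU = 21.267 + 7.849 + 16.224
= 45.34


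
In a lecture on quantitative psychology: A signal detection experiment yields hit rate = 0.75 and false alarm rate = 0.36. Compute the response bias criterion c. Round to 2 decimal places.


c = -0.5 * (z(HR) + z(FAR))
z(0.75) = 0.6745
z(0.36) = -0.3585
c = -0.5 * (0.6745 + -0.3585)
= -0.5 * 0.316
= -0.16


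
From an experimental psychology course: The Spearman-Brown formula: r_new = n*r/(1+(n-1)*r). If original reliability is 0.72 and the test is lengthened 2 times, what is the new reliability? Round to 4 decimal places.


r_new = n*r / (1 + (n-1)*r)
Numerator = 2 * 0.72 = 1.44
Denominator = 1 + 1 * 0.72 = 1.72
r_new = 1.44 / 1.72
= 0.8372


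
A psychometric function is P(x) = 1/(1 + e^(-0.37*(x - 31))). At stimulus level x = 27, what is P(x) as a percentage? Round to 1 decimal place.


P(x) = 1/(1 + e^(-0.37*(27 - 31)))
Exponent = -0.37 * -4 = 1.48
e^(1.48) = 4.392946
P = 1/(1 + 4.392946) = 0.185427
Percentage = 18.5


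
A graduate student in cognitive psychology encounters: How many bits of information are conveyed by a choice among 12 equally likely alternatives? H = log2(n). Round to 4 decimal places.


H = log2(n)
H = log2(12)
= 3.5850


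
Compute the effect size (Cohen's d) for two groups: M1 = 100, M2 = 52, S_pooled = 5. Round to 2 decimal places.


Cohen's d = (M1 - M2) / S_pooled
= (100 - 52) / 5
= 48 / 5
= 9.60


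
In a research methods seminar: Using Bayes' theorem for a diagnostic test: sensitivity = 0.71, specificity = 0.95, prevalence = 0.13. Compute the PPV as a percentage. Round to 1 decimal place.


PPV = (sens * prev) / (sens * prev + (1-spec) * (1-prev))
Numerator = 0.71 * 0.13 = 0.0923
P(positive and no disease) = (1 - spec) * (1 - prev) = (1 - 0.95) * (1 - 0.13) = 0.0435
Denominator = 0.0923 + 0.0435 = 0.1358
PPV = 0.0923 / 0.1358 = 0.679676
As percentage = 68.0


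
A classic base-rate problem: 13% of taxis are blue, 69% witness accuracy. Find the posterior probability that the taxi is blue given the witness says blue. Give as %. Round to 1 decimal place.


P(blue | says blue) = P(says blue | blue)*P(blue) / [P(says blue | blue)*P(blue) + P(says blue | not blue)*P(not blue)]
Numerator = 0.69 * 0.13 = 0.0897
False identification = 0.31 * 0.87 = 0.2697
P = 0.0897 / (0.0897 + 0.2697)
= 0.0897 / 0.3594
As percentage = 25.0


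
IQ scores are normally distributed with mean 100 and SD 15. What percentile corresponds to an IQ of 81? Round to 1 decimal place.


z = (IQ - mean) / SD
z = (81 - 100) / 15 = -1.2667
Percentile = Phi(-1.2667) * 100
Phi(-1.2667) = 0.102631
= 10.3


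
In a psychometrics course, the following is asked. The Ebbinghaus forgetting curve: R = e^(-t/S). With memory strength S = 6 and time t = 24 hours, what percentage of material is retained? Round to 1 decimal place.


R = e^(-t/S)
-t/S = -24/6 = -4.0
R = e^(-4.0) = 0.018316
Percentage = 0.018316 * 100
= 1.8


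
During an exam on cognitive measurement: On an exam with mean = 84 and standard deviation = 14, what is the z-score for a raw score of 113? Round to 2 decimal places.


z = (X - mu) / sigma
= (113 - 84) / 14
= 29 / 14
= 2.07


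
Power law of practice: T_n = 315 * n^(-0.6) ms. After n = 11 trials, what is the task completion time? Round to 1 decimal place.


T_n = 315 * 11^(-0.6)
11^(-0.6) = 0.237227
T_n = 315 * 0.237227
= 74.7 ms


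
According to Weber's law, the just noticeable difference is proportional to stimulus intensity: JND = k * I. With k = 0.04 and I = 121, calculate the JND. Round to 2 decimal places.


JND = k * I
JND = 0.04 * 121
= 4.84


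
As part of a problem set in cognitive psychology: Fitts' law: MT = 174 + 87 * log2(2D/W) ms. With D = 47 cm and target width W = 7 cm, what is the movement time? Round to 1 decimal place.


MT = 174 + 87 * log2(2*47/7)
2D/W = 13.428571
log2(13.428571) = 3.7472
MT = 174 + 87 * 3.7472
= 500.0 ms


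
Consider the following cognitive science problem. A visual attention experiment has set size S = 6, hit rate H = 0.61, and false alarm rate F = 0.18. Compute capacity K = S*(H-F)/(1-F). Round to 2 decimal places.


K = S * (H - F) / (1 - F)
H - F = 0.43
1 - F = 0.82
K = 6 * 0.43 / 0.82
= 3.15


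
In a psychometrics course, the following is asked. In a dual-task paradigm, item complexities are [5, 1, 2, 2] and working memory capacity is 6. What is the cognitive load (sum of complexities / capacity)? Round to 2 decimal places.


Total complexity = 5 + 1 + 2 + 2 = 10
Load = total / capacity = 10 / 6
= 1.67


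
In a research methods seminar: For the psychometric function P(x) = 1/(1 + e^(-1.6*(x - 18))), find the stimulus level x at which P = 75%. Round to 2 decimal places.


At P = 0.75: 0.75 = 1/(1 + e^(-k*(x-x0)))
Solving: e^(-k*(x-x0)) = 1/3
x = x0 + ln(3)/k
ln(3) = 1.0986
x = 18 + 1.0986/1.6
= 18 + 0.6866
= 18.69


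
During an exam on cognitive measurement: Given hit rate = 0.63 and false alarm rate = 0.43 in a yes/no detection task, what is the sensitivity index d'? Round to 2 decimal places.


d' = z(HR) - z(FAR)
z(0.63) = 0.3319
z(0.43) = -0.1764
d' = 0.3319 - -0.1764
= 0.51


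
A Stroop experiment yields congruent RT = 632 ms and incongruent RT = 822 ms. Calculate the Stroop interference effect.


Stroop effect = RT(incongruent) - RT(congruent)
= 822 - 632
= 190 ms


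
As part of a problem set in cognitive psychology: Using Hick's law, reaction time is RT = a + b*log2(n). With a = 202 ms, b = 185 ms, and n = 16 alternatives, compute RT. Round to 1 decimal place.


RT = 202 + 185 * log2(16)
log2(16) = 4.0
RT = 202 + 185 * 4.0
= 202 + 740.0
= 942.0 ms


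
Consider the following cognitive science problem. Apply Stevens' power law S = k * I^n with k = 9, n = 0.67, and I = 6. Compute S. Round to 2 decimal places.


S = 9 * 6^0.67
6^0.67 = 3.3217
S = 9 * 3.3217
= 29.90


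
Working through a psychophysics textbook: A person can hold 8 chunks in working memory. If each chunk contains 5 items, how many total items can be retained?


Total items = chunks * items_per_chunk
= 8 * 5
= 40


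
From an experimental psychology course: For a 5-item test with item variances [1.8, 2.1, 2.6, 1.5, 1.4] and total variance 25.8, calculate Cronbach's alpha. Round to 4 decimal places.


alpha = (k/(k-1)) * (1 - sum(s_i^2)/s_total^2)
sum(item variances) = 9.4
k/(k-1) = 5/4 = 1.25
1 - 9.4/25.8 = 1 - 0.364341 = 0.635659
alpha = 1.25 * 0.635659
= 0.7946


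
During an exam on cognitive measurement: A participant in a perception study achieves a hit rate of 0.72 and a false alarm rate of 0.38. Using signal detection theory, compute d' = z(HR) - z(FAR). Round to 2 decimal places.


d' = z(HR) - z(FAR)
z(0.72) = 0.5828
z(0.38) = -0.3055
d' = 0.5828 - -0.3055
= 0.89


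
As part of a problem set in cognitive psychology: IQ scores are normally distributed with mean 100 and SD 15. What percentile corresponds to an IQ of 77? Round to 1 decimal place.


z = (IQ - mean) / SD
z = (77 - 100) / 15 = -1.5333
Percentile = Phi(-1.5333) * 100
Phi(-1.5333) = 0.062601
= 6.3


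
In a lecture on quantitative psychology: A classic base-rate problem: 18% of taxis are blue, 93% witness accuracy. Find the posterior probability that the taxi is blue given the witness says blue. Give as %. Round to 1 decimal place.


P(blue | says blue) = P(says blue | blue)*P(blue) / [P(says blue | blue)*P(blue) + P(says blue | not blue)*P(not blue)]
Numerator = 0.93 * 0.18 = 0.1674
False identification = 0.07 * 0.82 = 0.0574
P = 0.1674 / (0.1674 + 0.0574)
= 0.1674 / 0.2248
As percentage = 74.5


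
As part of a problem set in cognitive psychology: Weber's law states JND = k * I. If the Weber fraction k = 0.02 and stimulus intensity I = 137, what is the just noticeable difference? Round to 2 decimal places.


JND = k * I
JND = 0.02 * 137
= 2.74


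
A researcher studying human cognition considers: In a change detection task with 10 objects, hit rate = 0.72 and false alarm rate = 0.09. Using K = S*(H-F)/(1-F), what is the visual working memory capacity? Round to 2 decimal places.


K = S * (H - F) / (1 - F)
H - F = 0.63
1 - F = 0.91
K = 10 * 0.63 / 0.91
= 6.92


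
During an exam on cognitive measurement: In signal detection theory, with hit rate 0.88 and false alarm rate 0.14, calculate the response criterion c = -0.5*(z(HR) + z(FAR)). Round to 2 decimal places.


c = -0.5 * (z(HR) + z(FAR))
z(0.88) = 1.175
z(0.14) = -1.0803
c = -0.5 * (1.175 + -1.0803)
= -0.5 * 0.0947
= -0.05


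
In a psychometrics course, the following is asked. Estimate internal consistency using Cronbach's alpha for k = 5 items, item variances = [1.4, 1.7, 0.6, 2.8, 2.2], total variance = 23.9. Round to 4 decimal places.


alpha = (k/(k-1)) * (1 - sum(s_i^2)/s_total^2)
sum(item variances) = 8.7
k/(k-1) = 5/4 = 1.25
1 - 8.7/23.9 = 1 - 0.364017 = 0.635983
alpha = 1.25 * 0.635983
= 0.7950


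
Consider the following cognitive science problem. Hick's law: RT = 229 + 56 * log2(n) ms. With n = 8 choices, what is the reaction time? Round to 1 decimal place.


RT = 229 + 56 * log2(8)
log2(8) = 3.0
RT = 229 + 56 * 3.0
= 229 + 168.0
= 397.0 ms


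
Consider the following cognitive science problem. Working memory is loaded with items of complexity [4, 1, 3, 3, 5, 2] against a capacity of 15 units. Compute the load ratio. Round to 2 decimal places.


Total complexity = 4 + 1 + 3 + 3 + 5 + 2 = 18
Load = total / capacity = 18 / 15
= 1.20


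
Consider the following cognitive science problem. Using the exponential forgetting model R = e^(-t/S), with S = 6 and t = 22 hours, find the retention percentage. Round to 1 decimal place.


R = e^(-t/S)
-t/S = -22/6 = -3.666667
R = e^(-3.666667) = 0.025562
Percentage = 0.025562 * 100
= 2.6


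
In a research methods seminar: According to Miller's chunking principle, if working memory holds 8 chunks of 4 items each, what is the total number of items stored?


Total items = chunks * items_per_chunk
= 8 * 4
= 32


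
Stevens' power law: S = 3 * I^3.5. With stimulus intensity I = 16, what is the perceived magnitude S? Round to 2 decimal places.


S = 3 * 16^3.5
16^3.5 = 16384.0
S = 3 * 16384.0
= 49152.00


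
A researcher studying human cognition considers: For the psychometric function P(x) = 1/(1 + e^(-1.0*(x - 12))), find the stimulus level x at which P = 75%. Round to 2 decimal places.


At P = 0.75: 0.75 = 1/(1 + e^(-k*(x-x0)))
Solving: e^(-k*(x-x0)) = 1/3
x = x0 + ln(3)/k
ln(3) = 1.0986
x = 12 + 1.0986/1.0
= 12 + 1.0986
= 13.10


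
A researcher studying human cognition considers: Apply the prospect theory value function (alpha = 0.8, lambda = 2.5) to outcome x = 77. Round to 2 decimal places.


Since x = 77 >= 0, use v(x) = x^0.8
77^0.8 = 32.2993
v(77) = 32.30


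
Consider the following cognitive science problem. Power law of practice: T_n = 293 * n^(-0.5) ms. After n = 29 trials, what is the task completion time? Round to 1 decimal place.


T_n = 293 * 29^(-0.5)
29^(-0.5) = 0.185695
T_n = 293 * 0.185695
= 54.4 ms


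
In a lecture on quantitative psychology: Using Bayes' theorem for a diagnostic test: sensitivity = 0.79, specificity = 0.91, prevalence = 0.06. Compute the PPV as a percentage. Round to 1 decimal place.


PPV = (sens * prev) / (sens * prev + (1-spec) * (1-prev))
Numerator = 0.79 * 0.06 = 0.0474
P(positive and no disease) = (1 - spec) * (1 - prev) = (1 - 0.91) * (1 - 0.06) = 0.0846
Denominator = 0.0474 + 0.0846 = 0.132
PPV = 0.0474 / 0.132 = 0.359091
As percentage = 35.9
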